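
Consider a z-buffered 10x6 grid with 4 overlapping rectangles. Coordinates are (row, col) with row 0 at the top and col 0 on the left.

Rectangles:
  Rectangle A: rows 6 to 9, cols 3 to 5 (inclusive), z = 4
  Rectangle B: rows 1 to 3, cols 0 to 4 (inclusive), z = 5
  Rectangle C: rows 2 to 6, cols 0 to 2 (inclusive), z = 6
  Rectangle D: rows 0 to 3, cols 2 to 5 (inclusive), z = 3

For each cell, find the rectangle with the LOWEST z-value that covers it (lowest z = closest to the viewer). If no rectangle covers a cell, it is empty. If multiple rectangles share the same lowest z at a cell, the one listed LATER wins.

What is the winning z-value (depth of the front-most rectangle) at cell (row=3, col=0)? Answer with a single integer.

Check cell (3,0):
  A: rows 6-9 cols 3-5 -> outside (row miss)
  B: rows 1-3 cols 0-4 z=5 -> covers; best now B (z=5)
  C: rows 2-6 cols 0-2 z=6 -> covers; best now B (z=5)
  D: rows 0-3 cols 2-5 -> outside (col miss)
Winner: B at z=5

Answer: 5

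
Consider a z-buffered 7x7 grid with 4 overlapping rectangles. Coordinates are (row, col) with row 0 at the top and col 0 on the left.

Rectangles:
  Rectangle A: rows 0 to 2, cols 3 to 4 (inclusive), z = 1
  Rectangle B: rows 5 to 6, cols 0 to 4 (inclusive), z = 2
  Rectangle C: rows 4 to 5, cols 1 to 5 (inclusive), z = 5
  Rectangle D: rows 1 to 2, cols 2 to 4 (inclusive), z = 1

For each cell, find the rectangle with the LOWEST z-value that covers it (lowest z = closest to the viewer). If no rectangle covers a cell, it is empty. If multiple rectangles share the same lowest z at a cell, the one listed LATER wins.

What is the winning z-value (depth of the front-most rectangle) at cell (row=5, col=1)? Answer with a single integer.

Check cell (5,1):
  A: rows 0-2 cols 3-4 -> outside (row miss)
  B: rows 5-6 cols 0-4 z=2 -> covers; best now B (z=2)
  C: rows 4-5 cols 1-5 z=5 -> covers; best now B (z=2)
  D: rows 1-2 cols 2-4 -> outside (row miss)
Winner: B at z=2

Answer: 2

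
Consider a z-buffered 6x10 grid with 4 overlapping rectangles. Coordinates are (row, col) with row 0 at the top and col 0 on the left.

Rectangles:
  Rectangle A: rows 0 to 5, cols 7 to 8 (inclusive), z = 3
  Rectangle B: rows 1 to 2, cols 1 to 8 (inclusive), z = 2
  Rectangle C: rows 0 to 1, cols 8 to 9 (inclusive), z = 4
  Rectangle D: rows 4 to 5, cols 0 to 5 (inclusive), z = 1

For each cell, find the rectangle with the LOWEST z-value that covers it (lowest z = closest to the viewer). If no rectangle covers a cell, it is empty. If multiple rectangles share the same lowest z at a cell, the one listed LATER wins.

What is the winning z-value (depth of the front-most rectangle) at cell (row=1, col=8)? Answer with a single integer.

Answer: 2

Derivation:
Check cell (1,8):
  A: rows 0-5 cols 7-8 z=3 -> covers; best now A (z=3)
  B: rows 1-2 cols 1-8 z=2 -> covers; best now B (z=2)
  C: rows 0-1 cols 8-9 z=4 -> covers; best now B (z=2)
  D: rows 4-5 cols 0-5 -> outside (row miss)
Winner: B at z=2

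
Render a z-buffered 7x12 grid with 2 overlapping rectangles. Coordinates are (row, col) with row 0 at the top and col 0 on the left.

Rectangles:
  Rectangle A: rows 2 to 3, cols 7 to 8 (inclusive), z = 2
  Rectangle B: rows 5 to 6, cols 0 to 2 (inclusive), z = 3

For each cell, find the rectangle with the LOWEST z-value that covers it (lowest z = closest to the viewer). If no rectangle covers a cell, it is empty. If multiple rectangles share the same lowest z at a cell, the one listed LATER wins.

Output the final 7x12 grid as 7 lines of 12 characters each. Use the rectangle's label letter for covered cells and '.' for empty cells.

............
............
.......AA...
.......AA...
............
BBB.........
BBB.........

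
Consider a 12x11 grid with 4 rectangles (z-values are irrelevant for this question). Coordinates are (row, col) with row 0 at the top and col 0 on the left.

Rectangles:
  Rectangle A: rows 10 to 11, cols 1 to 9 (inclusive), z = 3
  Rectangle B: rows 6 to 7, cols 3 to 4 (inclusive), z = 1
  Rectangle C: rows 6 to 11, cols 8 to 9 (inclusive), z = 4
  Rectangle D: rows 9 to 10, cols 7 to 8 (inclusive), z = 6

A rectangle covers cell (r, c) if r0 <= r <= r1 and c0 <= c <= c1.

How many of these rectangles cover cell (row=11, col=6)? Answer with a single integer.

Check cell (11,6):
  A: rows 10-11 cols 1-9 -> covers
  B: rows 6-7 cols 3-4 -> outside (row miss)
  C: rows 6-11 cols 8-9 -> outside (col miss)
  D: rows 9-10 cols 7-8 -> outside (row miss)
Count covering = 1

Answer: 1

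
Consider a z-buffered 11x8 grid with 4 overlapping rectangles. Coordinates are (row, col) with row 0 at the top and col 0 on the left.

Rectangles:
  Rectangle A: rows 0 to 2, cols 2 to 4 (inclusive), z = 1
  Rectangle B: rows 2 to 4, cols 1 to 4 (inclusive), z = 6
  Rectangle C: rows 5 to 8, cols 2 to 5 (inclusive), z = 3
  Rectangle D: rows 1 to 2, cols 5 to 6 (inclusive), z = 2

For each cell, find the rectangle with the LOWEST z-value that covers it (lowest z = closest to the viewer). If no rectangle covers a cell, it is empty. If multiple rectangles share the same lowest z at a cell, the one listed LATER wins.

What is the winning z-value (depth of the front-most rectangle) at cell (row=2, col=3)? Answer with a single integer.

Answer: 1

Derivation:
Check cell (2,3):
  A: rows 0-2 cols 2-4 z=1 -> covers; best now A (z=1)
  B: rows 2-4 cols 1-4 z=6 -> covers; best now A (z=1)
  C: rows 5-8 cols 2-5 -> outside (row miss)
  D: rows 1-2 cols 5-6 -> outside (col miss)
Winner: A at z=1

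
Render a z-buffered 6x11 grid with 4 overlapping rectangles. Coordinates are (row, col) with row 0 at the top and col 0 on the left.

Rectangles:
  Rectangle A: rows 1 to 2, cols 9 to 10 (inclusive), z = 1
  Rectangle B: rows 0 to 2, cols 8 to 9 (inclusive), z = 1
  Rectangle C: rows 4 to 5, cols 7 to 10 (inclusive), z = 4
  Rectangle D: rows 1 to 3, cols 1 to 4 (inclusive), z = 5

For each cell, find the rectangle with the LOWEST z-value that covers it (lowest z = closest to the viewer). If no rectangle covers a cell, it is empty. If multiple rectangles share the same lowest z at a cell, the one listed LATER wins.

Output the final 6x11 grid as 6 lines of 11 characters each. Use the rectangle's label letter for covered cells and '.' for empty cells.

........BB.
.DDDD...BBA
.DDDD...BBA
.DDDD......
.......CCCC
.......CCCC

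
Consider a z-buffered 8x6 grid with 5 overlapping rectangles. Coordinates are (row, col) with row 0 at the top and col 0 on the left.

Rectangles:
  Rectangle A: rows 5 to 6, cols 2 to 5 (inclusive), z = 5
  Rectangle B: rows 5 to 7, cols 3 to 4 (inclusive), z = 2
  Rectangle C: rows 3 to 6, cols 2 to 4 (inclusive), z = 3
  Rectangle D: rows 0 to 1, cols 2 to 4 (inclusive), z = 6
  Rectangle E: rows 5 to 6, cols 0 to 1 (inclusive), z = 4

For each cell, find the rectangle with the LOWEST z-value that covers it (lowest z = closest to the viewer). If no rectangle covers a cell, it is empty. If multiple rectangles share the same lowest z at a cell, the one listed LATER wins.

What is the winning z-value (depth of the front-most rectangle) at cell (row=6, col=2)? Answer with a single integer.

Check cell (6,2):
  A: rows 5-6 cols 2-5 z=5 -> covers; best now A (z=5)
  B: rows 5-7 cols 3-4 -> outside (col miss)
  C: rows 3-6 cols 2-4 z=3 -> covers; best now C (z=3)
  D: rows 0-1 cols 2-4 -> outside (row miss)
  E: rows 5-6 cols 0-1 -> outside (col miss)
Winner: C at z=3

Answer: 3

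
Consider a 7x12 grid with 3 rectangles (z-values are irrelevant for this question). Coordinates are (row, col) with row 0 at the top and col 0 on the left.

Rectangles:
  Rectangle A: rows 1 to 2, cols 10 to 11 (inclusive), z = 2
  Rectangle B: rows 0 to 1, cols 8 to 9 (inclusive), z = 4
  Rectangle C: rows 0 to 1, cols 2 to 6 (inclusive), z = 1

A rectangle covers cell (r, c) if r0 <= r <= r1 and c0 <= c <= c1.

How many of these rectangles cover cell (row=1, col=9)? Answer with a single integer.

Answer: 1

Derivation:
Check cell (1,9):
  A: rows 1-2 cols 10-11 -> outside (col miss)
  B: rows 0-1 cols 8-9 -> covers
  C: rows 0-1 cols 2-6 -> outside (col miss)
Count covering = 1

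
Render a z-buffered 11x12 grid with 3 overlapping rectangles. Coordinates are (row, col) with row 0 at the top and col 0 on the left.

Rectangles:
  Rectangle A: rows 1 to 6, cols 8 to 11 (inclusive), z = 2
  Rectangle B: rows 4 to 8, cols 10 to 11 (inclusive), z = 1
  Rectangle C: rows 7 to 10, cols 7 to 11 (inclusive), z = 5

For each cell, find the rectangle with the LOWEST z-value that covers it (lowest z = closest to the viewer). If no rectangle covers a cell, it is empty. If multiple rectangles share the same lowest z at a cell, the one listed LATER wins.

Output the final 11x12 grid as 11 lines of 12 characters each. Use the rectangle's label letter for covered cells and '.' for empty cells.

............
........AAAA
........AAAA
........AAAA
........AABB
........AABB
........AABB
.......CCCBB
.......CCCBB
.......CCCCC
.......CCCCC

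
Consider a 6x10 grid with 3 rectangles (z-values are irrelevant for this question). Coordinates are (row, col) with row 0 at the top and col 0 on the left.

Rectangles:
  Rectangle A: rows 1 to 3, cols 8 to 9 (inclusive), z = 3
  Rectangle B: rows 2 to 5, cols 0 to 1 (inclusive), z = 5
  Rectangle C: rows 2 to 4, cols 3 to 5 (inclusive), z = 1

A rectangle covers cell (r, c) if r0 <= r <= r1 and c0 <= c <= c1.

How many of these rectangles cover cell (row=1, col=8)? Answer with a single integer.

Check cell (1,8):
  A: rows 1-3 cols 8-9 -> covers
  B: rows 2-5 cols 0-1 -> outside (row miss)
  C: rows 2-4 cols 3-5 -> outside (row miss)
Count covering = 1

Answer: 1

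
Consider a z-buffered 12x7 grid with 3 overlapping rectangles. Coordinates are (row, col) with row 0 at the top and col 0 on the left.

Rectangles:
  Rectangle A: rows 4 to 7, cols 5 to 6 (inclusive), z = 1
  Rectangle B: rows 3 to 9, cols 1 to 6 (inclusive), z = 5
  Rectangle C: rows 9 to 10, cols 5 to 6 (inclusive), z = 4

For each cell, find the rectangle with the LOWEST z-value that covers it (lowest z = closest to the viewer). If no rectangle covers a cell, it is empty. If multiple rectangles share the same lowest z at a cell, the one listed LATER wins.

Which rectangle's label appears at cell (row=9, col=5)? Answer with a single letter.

Answer: C

Derivation:
Check cell (9,5):
  A: rows 4-7 cols 5-6 -> outside (row miss)
  B: rows 3-9 cols 1-6 z=5 -> covers; best now B (z=5)
  C: rows 9-10 cols 5-6 z=4 -> covers; best now C (z=4)
Winner: C at z=4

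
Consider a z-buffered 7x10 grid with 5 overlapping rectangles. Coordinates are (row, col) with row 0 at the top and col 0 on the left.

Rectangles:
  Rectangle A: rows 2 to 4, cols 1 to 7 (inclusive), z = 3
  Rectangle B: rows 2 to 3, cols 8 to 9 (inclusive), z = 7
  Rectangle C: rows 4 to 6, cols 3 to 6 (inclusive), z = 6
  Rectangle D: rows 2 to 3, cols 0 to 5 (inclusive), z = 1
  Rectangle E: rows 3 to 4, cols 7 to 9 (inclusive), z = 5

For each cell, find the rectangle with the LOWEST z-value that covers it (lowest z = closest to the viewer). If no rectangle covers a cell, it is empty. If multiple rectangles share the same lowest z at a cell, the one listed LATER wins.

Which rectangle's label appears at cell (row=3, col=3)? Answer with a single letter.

Answer: D

Derivation:
Check cell (3,3):
  A: rows 2-4 cols 1-7 z=3 -> covers; best now A (z=3)
  B: rows 2-3 cols 8-9 -> outside (col miss)
  C: rows 4-6 cols 3-6 -> outside (row miss)
  D: rows 2-3 cols 0-5 z=1 -> covers; best now D (z=1)
  E: rows 3-4 cols 7-9 -> outside (col miss)
Winner: D at z=1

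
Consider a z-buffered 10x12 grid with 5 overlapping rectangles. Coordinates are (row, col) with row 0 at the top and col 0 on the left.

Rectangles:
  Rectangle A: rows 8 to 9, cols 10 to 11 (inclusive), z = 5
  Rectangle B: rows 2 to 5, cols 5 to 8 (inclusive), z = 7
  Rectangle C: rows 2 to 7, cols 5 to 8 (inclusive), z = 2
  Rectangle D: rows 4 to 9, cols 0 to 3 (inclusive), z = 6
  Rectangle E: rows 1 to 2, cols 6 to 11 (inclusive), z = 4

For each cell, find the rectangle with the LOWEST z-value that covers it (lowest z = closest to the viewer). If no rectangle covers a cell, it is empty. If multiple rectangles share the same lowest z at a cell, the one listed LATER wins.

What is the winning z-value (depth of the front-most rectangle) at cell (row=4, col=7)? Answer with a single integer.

Check cell (4,7):
  A: rows 8-9 cols 10-11 -> outside (row miss)
  B: rows 2-5 cols 5-8 z=7 -> covers; best now B (z=7)
  C: rows 2-7 cols 5-8 z=2 -> covers; best now C (z=2)
  D: rows 4-9 cols 0-3 -> outside (col miss)
  E: rows 1-2 cols 6-11 -> outside (row miss)
Winner: C at z=2

Answer: 2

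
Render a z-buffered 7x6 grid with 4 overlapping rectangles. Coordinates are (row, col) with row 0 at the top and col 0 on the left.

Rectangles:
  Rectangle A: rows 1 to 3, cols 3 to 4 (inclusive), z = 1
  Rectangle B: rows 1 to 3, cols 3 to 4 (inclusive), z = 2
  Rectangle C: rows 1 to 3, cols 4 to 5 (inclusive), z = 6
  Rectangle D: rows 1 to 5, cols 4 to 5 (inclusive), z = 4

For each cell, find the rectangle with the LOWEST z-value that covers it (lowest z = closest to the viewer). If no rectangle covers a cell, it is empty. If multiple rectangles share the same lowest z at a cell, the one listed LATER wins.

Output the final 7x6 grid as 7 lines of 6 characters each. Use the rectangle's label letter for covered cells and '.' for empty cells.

......
...AAD
...AAD
...AAD
....DD
....DD
......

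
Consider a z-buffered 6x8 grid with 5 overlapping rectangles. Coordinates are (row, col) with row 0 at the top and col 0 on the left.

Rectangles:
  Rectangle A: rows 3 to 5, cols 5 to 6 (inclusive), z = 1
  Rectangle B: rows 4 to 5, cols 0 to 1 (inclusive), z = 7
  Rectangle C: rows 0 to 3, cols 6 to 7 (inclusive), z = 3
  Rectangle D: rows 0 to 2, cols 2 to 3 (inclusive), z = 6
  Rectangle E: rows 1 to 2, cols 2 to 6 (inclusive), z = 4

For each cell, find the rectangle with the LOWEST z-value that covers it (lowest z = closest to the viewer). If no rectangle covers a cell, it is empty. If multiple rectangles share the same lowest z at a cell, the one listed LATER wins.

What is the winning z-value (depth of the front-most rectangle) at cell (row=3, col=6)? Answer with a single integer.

Check cell (3,6):
  A: rows 3-5 cols 5-6 z=1 -> covers; best now A (z=1)
  B: rows 4-5 cols 0-1 -> outside (row miss)
  C: rows 0-3 cols 6-7 z=3 -> covers; best now A (z=1)
  D: rows 0-2 cols 2-3 -> outside (row miss)
  E: rows 1-2 cols 2-6 -> outside (row miss)
Winner: A at z=1

Answer: 1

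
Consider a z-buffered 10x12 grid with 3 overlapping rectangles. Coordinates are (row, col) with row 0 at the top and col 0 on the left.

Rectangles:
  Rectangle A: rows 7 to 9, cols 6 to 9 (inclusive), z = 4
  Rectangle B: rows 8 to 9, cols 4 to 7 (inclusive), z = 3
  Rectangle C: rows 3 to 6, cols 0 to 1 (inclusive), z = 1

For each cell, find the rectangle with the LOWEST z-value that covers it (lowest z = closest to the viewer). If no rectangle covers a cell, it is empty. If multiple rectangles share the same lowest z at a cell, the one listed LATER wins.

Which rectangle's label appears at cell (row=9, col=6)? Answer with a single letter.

Answer: B

Derivation:
Check cell (9,6):
  A: rows 7-9 cols 6-9 z=4 -> covers; best now A (z=4)
  B: rows 8-9 cols 4-7 z=3 -> covers; best now B (z=3)
  C: rows 3-6 cols 0-1 -> outside (row miss)
Winner: B at z=3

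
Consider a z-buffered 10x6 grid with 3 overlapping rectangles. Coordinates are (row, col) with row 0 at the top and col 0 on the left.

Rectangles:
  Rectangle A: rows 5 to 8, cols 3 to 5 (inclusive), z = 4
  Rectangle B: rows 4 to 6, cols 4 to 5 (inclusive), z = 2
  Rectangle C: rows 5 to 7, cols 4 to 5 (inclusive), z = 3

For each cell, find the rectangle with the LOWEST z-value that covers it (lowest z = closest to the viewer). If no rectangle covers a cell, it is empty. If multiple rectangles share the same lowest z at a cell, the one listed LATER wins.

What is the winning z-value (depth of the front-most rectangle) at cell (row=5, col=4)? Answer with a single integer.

Check cell (5,4):
  A: rows 5-8 cols 3-5 z=4 -> covers; best now A (z=4)
  B: rows 4-6 cols 4-5 z=2 -> covers; best now B (z=2)
  C: rows 5-7 cols 4-5 z=3 -> covers; best now B (z=2)
Winner: B at z=2

Answer: 2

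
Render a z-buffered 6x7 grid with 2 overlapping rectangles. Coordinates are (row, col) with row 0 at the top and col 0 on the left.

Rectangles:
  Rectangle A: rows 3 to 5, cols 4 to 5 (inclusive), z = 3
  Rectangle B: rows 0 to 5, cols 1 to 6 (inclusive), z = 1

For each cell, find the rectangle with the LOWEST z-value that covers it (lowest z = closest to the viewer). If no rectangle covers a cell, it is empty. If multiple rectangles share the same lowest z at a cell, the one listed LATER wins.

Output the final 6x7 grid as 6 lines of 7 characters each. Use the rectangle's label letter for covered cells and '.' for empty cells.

.BBBBBB
.BBBBBB
.BBBBBB
.BBBBBB
.BBBBBB
.BBBBBB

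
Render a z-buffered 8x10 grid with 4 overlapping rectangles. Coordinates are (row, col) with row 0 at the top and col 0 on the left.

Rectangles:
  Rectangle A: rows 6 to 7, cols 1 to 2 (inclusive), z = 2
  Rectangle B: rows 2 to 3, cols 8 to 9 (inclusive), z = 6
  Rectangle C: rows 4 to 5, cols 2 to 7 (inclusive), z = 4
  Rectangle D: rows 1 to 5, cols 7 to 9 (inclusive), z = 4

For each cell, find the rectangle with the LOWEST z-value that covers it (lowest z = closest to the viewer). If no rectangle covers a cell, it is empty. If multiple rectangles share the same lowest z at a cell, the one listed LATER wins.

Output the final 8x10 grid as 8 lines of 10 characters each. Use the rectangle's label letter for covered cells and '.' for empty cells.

..........
.......DDD
.......DDD
.......DDD
..CCCCCDDD
..CCCCCDDD
.AA.......
.AA.......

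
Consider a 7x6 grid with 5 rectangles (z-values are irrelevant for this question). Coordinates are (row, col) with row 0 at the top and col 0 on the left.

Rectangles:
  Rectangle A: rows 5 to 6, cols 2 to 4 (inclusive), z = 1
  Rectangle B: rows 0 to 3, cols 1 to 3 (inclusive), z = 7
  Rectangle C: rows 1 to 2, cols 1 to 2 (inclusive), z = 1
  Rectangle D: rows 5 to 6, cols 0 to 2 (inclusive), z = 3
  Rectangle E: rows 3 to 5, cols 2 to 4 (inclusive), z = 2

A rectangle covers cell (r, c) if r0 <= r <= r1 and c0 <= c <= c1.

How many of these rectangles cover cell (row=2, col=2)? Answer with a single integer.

Answer: 2

Derivation:
Check cell (2,2):
  A: rows 5-6 cols 2-4 -> outside (row miss)
  B: rows 0-3 cols 1-3 -> covers
  C: rows 1-2 cols 1-2 -> covers
  D: rows 5-6 cols 0-2 -> outside (row miss)
  E: rows 3-5 cols 2-4 -> outside (row miss)
Count covering = 2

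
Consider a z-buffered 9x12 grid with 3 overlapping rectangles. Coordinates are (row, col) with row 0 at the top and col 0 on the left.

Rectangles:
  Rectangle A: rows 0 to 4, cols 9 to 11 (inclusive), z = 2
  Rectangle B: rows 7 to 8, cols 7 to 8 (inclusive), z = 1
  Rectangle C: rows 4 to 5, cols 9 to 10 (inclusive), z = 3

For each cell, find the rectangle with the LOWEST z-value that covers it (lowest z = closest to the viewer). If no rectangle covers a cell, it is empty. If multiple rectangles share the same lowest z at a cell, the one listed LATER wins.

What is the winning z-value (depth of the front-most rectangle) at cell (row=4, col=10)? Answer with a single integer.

Answer: 2

Derivation:
Check cell (4,10):
  A: rows 0-4 cols 9-11 z=2 -> covers; best now A (z=2)
  B: rows 7-8 cols 7-8 -> outside (row miss)
  C: rows 4-5 cols 9-10 z=3 -> covers; best now A (z=2)
Winner: A at z=2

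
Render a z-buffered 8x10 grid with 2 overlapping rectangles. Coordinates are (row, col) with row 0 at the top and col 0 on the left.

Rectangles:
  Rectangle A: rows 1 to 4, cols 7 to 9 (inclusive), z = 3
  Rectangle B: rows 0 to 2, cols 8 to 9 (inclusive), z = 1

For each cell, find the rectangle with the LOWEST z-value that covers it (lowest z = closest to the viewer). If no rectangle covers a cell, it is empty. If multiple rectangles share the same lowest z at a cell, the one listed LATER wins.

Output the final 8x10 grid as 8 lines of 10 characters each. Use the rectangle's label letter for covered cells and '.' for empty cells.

........BB
.......ABB
.......ABB
.......AAA
.......AAA
..........
..........
..........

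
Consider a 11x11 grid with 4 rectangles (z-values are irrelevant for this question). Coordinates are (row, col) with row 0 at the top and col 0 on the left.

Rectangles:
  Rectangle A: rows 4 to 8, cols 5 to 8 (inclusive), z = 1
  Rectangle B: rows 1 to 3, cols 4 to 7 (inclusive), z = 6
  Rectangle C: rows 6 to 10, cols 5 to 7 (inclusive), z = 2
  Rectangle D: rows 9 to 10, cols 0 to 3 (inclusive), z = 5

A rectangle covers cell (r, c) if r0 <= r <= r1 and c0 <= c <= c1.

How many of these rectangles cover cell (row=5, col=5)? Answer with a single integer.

Check cell (5,5):
  A: rows 4-8 cols 5-8 -> covers
  B: rows 1-3 cols 4-7 -> outside (row miss)
  C: rows 6-10 cols 5-7 -> outside (row miss)
  D: rows 9-10 cols 0-3 -> outside (row miss)
Count covering = 1

Answer: 1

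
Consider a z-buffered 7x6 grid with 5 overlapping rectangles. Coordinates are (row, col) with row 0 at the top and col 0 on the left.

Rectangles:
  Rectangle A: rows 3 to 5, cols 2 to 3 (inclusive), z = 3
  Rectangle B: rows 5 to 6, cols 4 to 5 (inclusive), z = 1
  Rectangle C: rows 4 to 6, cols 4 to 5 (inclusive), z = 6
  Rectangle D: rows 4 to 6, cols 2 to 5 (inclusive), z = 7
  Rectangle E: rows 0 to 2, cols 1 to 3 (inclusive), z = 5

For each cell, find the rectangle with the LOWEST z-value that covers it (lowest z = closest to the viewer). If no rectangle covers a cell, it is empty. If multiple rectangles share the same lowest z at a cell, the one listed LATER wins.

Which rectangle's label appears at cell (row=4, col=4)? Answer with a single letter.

Answer: C

Derivation:
Check cell (4,4):
  A: rows 3-5 cols 2-3 -> outside (col miss)
  B: rows 5-6 cols 4-5 -> outside (row miss)
  C: rows 4-6 cols 4-5 z=6 -> covers; best now C (z=6)
  D: rows 4-6 cols 2-5 z=7 -> covers; best now C (z=6)
  E: rows 0-2 cols 1-3 -> outside (row miss)
Winner: C at z=6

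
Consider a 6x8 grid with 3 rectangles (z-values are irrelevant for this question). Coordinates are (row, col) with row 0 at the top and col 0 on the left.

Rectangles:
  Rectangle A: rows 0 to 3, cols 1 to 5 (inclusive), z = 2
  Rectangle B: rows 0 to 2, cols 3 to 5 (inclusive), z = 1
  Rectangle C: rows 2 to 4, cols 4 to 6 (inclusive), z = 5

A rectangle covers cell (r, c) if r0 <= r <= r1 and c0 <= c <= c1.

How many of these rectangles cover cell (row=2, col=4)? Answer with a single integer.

Answer: 3

Derivation:
Check cell (2,4):
  A: rows 0-3 cols 1-5 -> covers
  B: rows 0-2 cols 3-5 -> covers
  C: rows 2-4 cols 4-6 -> covers
Count covering = 3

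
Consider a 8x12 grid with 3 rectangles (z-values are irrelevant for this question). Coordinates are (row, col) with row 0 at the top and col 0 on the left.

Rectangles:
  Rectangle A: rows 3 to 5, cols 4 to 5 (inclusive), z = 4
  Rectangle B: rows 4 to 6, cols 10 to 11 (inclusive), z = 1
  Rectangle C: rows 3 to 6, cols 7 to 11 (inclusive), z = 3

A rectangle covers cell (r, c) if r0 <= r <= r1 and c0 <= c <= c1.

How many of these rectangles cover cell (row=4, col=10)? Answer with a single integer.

Check cell (4,10):
  A: rows 3-5 cols 4-5 -> outside (col miss)
  B: rows 4-6 cols 10-11 -> covers
  C: rows 3-6 cols 7-11 -> covers
Count covering = 2

Answer: 2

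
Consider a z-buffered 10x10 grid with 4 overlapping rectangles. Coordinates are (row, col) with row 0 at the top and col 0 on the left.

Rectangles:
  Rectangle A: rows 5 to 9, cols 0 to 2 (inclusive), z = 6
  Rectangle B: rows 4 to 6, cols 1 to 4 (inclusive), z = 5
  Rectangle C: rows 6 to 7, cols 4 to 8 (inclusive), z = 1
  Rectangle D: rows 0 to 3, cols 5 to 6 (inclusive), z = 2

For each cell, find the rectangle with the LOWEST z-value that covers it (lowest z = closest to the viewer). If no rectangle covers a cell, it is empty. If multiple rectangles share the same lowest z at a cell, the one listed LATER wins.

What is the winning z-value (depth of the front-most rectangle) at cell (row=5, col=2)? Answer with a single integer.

Answer: 5

Derivation:
Check cell (5,2):
  A: rows 5-9 cols 0-2 z=6 -> covers; best now A (z=6)
  B: rows 4-6 cols 1-4 z=5 -> covers; best now B (z=5)
  C: rows 6-7 cols 4-8 -> outside (row miss)
  D: rows 0-3 cols 5-6 -> outside (row miss)
Winner: B at z=5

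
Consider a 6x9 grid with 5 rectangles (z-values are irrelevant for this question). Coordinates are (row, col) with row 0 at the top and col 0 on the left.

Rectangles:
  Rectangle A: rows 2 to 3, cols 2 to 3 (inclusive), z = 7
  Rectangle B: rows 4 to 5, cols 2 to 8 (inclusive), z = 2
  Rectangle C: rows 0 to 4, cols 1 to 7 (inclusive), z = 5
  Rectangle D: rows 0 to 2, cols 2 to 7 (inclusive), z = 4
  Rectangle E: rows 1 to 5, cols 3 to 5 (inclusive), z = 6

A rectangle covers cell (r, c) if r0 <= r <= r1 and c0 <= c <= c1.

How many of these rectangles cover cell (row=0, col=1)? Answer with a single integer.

Check cell (0,1):
  A: rows 2-3 cols 2-3 -> outside (row miss)
  B: rows 4-5 cols 2-8 -> outside (row miss)
  C: rows 0-4 cols 1-7 -> covers
  D: rows 0-2 cols 2-7 -> outside (col miss)
  E: rows 1-5 cols 3-5 -> outside (row miss)
Count covering = 1

Answer: 1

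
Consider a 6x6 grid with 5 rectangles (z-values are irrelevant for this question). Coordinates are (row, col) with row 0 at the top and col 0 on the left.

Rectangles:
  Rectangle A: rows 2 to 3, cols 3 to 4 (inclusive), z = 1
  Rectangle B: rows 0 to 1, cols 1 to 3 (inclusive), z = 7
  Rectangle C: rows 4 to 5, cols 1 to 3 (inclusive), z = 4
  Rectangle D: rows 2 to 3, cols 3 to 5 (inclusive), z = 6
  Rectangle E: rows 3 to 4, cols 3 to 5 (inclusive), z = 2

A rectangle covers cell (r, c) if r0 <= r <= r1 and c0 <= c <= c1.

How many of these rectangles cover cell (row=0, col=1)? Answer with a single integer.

Check cell (0,1):
  A: rows 2-3 cols 3-4 -> outside (row miss)
  B: rows 0-1 cols 1-3 -> covers
  C: rows 4-5 cols 1-3 -> outside (row miss)
  D: rows 2-3 cols 3-5 -> outside (row miss)
  E: rows 3-4 cols 3-5 -> outside (row miss)
Count covering = 1

Answer: 1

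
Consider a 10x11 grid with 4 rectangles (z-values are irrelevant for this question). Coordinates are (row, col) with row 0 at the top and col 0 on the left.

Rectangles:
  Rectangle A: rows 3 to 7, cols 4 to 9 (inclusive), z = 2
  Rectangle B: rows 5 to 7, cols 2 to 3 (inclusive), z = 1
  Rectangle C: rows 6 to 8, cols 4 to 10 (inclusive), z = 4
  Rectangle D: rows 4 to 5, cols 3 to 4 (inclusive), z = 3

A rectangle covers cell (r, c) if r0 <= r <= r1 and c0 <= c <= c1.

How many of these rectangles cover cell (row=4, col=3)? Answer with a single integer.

Check cell (4,3):
  A: rows 3-7 cols 4-9 -> outside (col miss)
  B: rows 5-7 cols 2-3 -> outside (row miss)
  C: rows 6-8 cols 4-10 -> outside (row miss)
  D: rows 4-5 cols 3-4 -> covers
Count covering = 1

Answer: 1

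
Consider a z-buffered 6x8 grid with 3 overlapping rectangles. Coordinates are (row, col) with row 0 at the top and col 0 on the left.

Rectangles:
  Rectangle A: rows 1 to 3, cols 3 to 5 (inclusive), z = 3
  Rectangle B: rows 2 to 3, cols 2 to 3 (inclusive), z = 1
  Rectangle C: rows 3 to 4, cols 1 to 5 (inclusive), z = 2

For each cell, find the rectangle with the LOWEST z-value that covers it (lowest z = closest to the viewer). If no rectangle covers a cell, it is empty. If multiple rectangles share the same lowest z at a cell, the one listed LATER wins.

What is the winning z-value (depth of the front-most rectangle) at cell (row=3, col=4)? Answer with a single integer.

Check cell (3,4):
  A: rows 1-3 cols 3-5 z=3 -> covers; best now A (z=3)
  B: rows 2-3 cols 2-3 -> outside (col miss)
  C: rows 3-4 cols 1-5 z=2 -> covers; best now C (z=2)
Winner: C at z=2

Answer: 2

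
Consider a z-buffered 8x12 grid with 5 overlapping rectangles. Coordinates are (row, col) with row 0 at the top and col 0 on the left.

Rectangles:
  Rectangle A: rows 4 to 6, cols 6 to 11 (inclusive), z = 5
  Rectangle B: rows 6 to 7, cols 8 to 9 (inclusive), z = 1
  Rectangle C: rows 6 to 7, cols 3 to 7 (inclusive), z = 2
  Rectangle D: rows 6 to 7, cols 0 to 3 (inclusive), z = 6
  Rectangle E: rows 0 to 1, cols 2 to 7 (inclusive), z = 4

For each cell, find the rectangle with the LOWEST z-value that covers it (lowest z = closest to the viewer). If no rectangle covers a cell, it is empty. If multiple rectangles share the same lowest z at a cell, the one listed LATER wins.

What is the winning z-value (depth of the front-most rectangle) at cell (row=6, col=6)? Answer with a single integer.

Check cell (6,6):
  A: rows 4-6 cols 6-11 z=5 -> covers; best now A (z=5)
  B: rows 6-7 cols 8-9 -> outside (col miss)
  C: rows 6-7 cols 3-7 z=2 -> covers; best now C (z=2)
  D: rows 6-7 cols 0-3 -> outside (col miss)
  E: rows 0-1 cols 2-7 -> outside (row miss)
Winner: C at z=2

Answer: 2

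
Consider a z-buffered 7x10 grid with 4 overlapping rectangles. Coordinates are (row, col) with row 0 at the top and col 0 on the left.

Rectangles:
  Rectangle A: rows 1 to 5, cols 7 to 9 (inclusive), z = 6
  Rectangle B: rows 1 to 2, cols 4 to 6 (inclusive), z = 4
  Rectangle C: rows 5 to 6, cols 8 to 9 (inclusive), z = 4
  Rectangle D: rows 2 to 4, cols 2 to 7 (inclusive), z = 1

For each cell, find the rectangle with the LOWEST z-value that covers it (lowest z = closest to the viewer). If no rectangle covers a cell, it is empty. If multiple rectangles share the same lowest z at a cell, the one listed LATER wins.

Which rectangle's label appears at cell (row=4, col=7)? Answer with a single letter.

Check cell (4,7):
  A: rows 1-5 cols 7-9 z=6 -> covers; best now A (z=6)
  B: rows 1-2 cols 4-6 -> outside (row miss)
  C: rows 5-6 cols 8-9 -> outside (row miss)
  D: rows 2-4 cols 2-7 z=1 -> covers; best now D (z=1)
Winner: D at z=1

Answer: D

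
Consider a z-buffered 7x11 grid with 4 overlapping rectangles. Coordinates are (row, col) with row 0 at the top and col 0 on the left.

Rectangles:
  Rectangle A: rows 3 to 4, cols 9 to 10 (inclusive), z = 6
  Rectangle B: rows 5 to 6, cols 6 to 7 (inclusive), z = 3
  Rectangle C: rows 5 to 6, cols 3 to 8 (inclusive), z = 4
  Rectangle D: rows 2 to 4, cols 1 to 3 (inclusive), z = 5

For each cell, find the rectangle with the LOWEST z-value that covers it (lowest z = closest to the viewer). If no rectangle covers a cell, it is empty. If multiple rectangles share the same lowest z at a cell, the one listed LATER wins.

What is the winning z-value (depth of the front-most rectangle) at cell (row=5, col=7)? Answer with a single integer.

Check cell (5,7):
  A: rows 3-4 cols 9-10 -> outside (row miss)
  B: rows 5-6 cols 6-7 z=3 -> covers; best now B (z=3)
  C: rows 5-6 cols 3-8 z=4 -> covers; best now B (z=3)
  D: rows 2-4 cols 1-3 -> outside (row miss)
Winner: B at z=3

Answer: 3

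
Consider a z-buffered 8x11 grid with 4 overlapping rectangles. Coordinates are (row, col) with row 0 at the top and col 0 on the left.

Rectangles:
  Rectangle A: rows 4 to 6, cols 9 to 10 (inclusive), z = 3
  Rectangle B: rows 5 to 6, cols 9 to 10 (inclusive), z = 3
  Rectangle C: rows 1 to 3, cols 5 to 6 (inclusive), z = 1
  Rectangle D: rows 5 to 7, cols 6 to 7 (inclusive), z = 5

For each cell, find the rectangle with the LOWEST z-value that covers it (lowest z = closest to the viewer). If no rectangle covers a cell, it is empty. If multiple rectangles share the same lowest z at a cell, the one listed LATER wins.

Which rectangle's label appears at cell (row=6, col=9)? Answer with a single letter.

Answer: B

Derivation:
Check cell (6,9):
  A: rows 4-6 cols 9-10 z=3 -> covers; best now A (z=3)
  B: rows 5-6 cols 9-10 z=3 -> covers; best now B (z=3)
  C: rows 1-3 cols 5-6 -> outside (row miss)
  D: rows 5-7 cols 6-7 -> outside (col miss)
Winner: B at z=3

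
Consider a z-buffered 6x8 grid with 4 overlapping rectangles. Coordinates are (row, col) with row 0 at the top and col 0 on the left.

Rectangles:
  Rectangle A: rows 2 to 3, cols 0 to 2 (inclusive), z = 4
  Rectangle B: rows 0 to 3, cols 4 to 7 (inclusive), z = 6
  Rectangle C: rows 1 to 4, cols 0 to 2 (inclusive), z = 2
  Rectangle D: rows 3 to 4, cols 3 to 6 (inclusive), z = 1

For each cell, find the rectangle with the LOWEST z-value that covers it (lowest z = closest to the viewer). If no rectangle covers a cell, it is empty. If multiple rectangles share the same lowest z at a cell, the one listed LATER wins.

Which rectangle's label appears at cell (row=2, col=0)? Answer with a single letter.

Check cell (2,0):
  A: rows 2-3 cols 0-2 z=4 -> covers; best now A (z=4)
  B: rows 0-3 cols 4-7 -> outside (col miss)
  C: rows 1-4 cols 0-2 z=2 -> covers; best now C (z=2)
  D: rows 3-4 cols 3-6 -> outside (row miss)
Winner: C at z=2

Answer: C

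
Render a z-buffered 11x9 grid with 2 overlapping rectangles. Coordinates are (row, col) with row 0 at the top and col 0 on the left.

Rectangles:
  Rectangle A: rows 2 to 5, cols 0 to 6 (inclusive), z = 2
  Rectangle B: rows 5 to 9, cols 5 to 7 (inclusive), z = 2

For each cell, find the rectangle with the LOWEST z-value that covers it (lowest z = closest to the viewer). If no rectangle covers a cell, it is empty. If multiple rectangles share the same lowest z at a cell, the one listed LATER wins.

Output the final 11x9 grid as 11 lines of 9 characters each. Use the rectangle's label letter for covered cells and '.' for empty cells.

.........
.........
AAAAAAA..
AAAAAAA..
AAAAAAA..
AAAAABBB.
.....BBB.
.....BBB.
.....BBB.
.....BBB.
.........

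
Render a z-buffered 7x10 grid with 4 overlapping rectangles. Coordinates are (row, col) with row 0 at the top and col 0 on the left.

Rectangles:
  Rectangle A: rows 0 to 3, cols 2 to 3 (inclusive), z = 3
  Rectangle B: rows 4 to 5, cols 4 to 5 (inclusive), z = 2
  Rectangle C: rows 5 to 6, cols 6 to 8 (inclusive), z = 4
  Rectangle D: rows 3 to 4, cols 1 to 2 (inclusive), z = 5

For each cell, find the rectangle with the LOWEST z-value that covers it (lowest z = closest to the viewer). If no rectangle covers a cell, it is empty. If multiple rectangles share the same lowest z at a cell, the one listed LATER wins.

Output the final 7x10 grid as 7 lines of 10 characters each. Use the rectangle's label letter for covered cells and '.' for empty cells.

..AA......
..AA......
..AA......
.DAA......
.DD.BB....
....BBCCC.
......CCC.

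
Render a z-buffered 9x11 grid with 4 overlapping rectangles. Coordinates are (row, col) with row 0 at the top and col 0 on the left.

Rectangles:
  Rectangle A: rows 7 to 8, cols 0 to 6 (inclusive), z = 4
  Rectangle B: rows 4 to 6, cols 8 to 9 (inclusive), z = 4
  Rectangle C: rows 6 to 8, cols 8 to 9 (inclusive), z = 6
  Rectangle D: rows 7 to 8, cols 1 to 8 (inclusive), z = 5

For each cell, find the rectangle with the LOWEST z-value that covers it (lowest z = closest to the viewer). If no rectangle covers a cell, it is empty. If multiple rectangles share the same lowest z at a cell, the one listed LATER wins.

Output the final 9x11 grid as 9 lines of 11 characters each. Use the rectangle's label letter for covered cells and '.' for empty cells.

...........
...........
...........
...........
........BB.
........BB.
........BB.
AAAAAAADDC.
AAAAAAADDC.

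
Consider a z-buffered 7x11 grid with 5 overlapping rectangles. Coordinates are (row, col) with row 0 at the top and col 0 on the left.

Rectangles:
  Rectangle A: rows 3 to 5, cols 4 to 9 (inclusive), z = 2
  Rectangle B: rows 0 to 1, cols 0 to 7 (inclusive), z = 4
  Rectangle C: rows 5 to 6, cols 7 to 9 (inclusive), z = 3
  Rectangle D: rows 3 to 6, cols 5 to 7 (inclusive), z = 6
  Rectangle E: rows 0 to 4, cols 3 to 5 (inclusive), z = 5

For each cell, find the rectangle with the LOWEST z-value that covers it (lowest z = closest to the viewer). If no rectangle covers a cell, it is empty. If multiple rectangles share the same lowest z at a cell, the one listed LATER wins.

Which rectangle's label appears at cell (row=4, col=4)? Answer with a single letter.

Check cell (4,4):
  A: rows 3-5 cols 4-9 z=2 -> covers; best now A (z=2)
  B: rows 0-1 cols 0-7 -> outside (row miss)
  C: rows 5-6 cols 7-9 -> outside (row miss)
  D: rows 3-6 cols 5-7 -> outside (col miss)
  E: rows 0-4 cols 3-5 z=5 -> covers; best now A (z=2)
Winner: A at z=2

Answer: A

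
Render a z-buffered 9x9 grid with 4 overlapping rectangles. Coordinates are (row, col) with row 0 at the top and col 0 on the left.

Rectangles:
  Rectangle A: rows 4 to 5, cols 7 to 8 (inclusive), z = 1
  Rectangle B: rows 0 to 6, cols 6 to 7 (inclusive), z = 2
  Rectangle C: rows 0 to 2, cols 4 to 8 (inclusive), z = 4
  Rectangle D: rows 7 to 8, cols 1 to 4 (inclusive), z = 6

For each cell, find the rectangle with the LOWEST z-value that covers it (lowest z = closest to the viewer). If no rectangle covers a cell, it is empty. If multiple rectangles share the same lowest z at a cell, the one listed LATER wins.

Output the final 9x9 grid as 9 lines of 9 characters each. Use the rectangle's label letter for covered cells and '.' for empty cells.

....CCBBC
....CCBBC
....CCBBC
......BB.
......BAA
......BAA
......BB.
.DDDD....
.DDDD....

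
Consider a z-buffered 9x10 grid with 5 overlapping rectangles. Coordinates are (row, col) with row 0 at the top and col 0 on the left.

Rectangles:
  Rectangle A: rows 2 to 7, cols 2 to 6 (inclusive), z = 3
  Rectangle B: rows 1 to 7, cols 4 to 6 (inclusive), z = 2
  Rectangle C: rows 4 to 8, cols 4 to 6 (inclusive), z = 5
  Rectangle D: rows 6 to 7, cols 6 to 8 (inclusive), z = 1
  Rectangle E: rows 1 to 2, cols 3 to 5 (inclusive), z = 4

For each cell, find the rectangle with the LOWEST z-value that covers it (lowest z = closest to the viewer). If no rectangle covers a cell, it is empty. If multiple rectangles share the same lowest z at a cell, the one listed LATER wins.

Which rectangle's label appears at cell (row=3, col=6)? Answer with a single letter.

Check cell (3,6):
  A: rows 2-7 cols 2-6 z=3 -> covers; best now A (z=3)
  B: rows 1-7 cols 4-6 z=2 -> covers; best now B (z=2)
  C: rows 4-8 cols 4-6 -> outside (row miss)
  D: rows 6-7 cols 6-8 -> outside (row miss)
  E: rows 1-2 cols 3-5 -> outside (row miss)
Winner: B at z=2

Answer: B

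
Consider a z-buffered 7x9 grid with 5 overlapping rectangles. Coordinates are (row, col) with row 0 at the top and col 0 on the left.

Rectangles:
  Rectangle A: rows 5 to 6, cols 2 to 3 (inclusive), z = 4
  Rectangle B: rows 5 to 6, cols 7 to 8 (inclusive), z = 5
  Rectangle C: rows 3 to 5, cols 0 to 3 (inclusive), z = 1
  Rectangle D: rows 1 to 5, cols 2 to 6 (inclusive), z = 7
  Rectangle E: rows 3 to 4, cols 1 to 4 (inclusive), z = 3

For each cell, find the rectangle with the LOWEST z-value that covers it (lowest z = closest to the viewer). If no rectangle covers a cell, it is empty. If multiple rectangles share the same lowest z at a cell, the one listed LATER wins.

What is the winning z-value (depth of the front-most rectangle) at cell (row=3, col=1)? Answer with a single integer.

Answer: 1

Derivation:
Check cell (3,1):
  A: rows 5-6 cols 2-3 -> outside (row miss)
  B: rows 5-6 cols 7-8 -> outside (row miss)
  C: rows 3-5 cols 0-3 z=1 -> covers; best now C (z=1)
  D: rows 1-5 cols 2-6 -> outside (col miss)
  E: rows 3-4 cols 1-4 z=3 -> covers; best now C (z=1)
Winner: C at z=1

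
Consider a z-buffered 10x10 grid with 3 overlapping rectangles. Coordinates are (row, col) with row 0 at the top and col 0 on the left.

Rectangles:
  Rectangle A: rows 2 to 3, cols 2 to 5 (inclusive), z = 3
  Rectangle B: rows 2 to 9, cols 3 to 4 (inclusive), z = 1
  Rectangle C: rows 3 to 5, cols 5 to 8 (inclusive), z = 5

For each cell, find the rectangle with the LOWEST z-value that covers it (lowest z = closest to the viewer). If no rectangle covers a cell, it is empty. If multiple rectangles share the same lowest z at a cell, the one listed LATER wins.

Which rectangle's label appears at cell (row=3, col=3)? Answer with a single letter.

Check cell (3,3):
  A: rows 2-3 cols 2-5 z=3 -> covers; best now A (z=3)
  B: rows 2-9 cols 3-4 z=1 -> covers; best now B (z=1)
  C: rows 3-5 cols 5-8 -> outside (col miss)
Winner: B at z=1

Answer: B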